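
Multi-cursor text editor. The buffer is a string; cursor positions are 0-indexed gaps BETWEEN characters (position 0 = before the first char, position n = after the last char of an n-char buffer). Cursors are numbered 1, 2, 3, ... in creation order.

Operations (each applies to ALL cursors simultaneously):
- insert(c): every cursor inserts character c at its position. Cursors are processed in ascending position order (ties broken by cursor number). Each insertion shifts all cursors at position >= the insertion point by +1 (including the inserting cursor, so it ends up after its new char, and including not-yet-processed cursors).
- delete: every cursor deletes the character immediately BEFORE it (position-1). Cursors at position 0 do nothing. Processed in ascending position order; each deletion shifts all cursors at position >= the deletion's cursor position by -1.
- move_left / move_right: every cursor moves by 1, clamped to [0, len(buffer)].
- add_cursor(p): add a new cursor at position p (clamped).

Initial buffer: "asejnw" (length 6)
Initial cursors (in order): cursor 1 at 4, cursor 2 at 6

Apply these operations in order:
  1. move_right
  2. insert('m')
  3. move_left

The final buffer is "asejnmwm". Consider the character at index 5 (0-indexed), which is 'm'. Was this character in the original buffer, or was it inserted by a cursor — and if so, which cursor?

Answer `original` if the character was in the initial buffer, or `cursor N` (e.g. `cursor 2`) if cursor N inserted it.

Answer: cursor 1

Derivation:
After op 1 (move_right): buffer="asejnw" (len 6), cursors c1@5 c2@6, authorship ......
After op 2 (insert('m')): buffer="asejnmwm" (len 8), cursors c1@6 c2@8, authorship .....1.2
After op 3 (move_left): buffer="asejnmwm" (len 8), cursors c1@5 c2@7, authorship .....1.2
Authorship (.=original, N=cursor N): . . . . . 1 . 2
Index 5: author = 1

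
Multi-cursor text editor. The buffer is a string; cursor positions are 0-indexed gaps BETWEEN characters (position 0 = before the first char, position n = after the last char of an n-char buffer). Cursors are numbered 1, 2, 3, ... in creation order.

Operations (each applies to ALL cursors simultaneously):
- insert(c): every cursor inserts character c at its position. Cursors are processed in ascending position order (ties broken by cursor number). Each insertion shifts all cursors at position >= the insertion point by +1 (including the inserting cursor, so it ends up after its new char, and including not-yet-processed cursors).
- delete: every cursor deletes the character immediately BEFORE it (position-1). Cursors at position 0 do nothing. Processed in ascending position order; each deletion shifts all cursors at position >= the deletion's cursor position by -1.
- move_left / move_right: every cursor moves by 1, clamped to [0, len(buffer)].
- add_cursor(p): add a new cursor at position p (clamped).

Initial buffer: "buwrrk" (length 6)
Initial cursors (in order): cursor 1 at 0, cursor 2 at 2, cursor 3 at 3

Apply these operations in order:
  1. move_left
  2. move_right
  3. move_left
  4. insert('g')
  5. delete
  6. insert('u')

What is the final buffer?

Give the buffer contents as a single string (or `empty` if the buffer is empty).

Answer: ubuuuwrrk

Derivation:
After op 1 (move_left): buffer="buwrrk" (len 6), cursors c1@0 c2@1 c3@2, authorship ......
After op 2 (move_right): buffer="buwrrk" (len 6), cursors c1@1 c2@2 c3@3, authorship ......
After op 3 (move_left): buffer="buwrrk" (len 6), cursors c1@0 c2@1 c3@2, authorship ......
After op 4 (insert('g')): buffer="gbgugwrrk" (len 9), cursors c1@1 c2@3 c3@5, authorship 1.2.3....
After op 5 (delete): buffer="buwrrk" (len 6), cursors c1@0 c2@1 c3@2, authorship ......
After op 6 (insert('u')): buffer="ubuuuwrrk" (len 9), cursors c1@1 c2@3 c3@5, authorship 1.2.3....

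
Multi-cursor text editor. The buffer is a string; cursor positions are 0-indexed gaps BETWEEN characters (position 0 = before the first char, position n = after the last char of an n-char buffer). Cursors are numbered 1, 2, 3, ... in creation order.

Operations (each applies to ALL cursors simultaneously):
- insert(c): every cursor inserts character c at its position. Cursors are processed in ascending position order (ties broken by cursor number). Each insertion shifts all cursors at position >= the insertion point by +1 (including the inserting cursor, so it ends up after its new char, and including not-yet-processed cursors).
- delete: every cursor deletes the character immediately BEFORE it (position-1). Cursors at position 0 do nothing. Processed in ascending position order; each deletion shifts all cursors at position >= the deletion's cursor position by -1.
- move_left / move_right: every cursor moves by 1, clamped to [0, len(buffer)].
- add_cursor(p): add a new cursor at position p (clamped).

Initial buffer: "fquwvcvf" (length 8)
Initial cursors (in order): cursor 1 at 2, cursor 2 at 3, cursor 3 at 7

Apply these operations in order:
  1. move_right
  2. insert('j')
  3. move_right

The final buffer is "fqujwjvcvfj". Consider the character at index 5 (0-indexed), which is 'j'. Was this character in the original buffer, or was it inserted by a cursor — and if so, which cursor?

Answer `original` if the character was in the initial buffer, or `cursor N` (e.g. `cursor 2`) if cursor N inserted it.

Answer: cursor 2

Derivation:
After op 1 (move_right): buffer="fquwvcvf" (len 8), cursors c1@3 c2@4 c3@8, authorship ........
After op 2 (insert('j')): buffer="fqujwjvcvfj" (len 11), cursors c1@4 c2@6 c3@11, authorship ...1.2....3
After op 3 (move_right): buffer="fqujwjvcvfj" (len 11), cursors c1@5 c2@7 c3@11, authorship ...1.2....3
Authorship (.=original, N=cursor N): . . . 1 . 2 . . . . 3
Index 5: author = 2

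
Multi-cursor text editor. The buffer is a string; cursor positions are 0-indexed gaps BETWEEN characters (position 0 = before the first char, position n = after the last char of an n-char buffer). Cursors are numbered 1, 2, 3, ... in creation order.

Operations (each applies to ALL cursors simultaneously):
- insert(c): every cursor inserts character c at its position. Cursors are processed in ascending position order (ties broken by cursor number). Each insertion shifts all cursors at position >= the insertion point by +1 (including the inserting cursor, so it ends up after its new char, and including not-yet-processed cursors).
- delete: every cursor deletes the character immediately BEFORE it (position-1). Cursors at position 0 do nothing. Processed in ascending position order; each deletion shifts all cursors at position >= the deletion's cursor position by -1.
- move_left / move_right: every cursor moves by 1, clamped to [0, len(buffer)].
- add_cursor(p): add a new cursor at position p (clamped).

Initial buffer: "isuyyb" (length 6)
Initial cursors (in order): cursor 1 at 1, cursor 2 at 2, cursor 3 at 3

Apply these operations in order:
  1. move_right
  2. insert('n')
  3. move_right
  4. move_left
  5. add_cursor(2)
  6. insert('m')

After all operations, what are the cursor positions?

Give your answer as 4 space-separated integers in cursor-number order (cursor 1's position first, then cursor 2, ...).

After op 1 (move_right): buffer="isuyyb" (len 6), cursors c1@2 c2@3 c3@4, authorship ......
After op 2 (insert('n')): buffer="isnunynyb" (len 9), cursors c1@3 c2@5 c3@7, authorship ..1.2.3..
After op 3 (move_right): buffer="isnunynyb" (len 9), cursors c1@4 c2@6 c3@8, authorship ..1.2.3..
After op 4 (move_left): buffer="isnunynyb" (len 9), cursors c1@3 c2@5 c3@7, authorship ..1.2.3..
After op 5 (add_cursor(2)): buffer="isnunynyb" (len 9), cursors c4@2 c1@3 c2@5 c3@7, authorship ..1.2.3..
After op 6 (insert('m')): buffer="ismnmunmynmyb" (len 13), cursors c4@3 c1@5 c2@8 c3@11, authorship ..411.22.33..

Answer: 5 8 11 3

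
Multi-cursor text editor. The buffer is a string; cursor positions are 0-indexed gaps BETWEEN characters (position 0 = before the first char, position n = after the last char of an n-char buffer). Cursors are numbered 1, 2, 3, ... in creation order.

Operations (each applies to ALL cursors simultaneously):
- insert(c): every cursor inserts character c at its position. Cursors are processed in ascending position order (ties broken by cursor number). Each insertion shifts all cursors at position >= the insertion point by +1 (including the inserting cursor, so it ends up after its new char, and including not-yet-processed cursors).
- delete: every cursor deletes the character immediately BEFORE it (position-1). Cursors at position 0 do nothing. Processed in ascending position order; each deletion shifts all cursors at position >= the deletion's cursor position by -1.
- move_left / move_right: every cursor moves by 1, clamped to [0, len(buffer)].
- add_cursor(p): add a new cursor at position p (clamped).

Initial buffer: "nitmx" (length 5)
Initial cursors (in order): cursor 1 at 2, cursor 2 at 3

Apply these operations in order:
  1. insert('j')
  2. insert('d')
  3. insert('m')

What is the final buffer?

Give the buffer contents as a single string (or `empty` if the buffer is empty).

Answer: nijdmtjdmmx

Derivation:
After op 1 (insert('j')): buffer="nijtjmx" (len 7), cursors c1@3 c2@5, authorship ..1.2..
After op 2 (insert('d')): buffer="nijdtjdmx" (len 9), cursors c1@4 c2@7, authorship ..11.22..
After op 3 (insert('m')): buffer="nijdmtjdmmx" (len 11), cursors c1@5 c2@9, authorship ..111.222..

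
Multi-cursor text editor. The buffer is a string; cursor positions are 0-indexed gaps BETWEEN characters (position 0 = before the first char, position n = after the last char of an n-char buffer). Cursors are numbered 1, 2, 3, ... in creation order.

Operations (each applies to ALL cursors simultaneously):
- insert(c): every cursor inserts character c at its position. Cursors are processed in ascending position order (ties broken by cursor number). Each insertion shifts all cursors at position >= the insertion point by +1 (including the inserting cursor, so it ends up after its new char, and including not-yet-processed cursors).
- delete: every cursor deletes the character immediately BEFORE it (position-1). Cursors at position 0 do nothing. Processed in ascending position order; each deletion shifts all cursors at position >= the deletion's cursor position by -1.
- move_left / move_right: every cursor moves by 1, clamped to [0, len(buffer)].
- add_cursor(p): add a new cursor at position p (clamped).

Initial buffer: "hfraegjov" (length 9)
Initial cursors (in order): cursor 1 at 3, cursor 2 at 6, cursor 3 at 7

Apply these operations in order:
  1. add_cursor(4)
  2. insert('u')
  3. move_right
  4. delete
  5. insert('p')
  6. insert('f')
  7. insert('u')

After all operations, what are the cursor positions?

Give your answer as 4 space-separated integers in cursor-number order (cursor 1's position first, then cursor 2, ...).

After op 1 (add_cursor(4)): buffer="hfraegjov" (len 9), cursors c1@3 c4@4 c2@6 c3@7, authorship .........
After op 2 (insert('u')): buffer="hfruauegujuov" (len 13), cursors c1@4 c4@6 c2@9 c3@11, authorship ...1.4..2.3..
After op 3 (move_right): buffer="hfruauegujuov" (len 13), cursors c1@5 c4@7 c2@10 c3@12, authorship ...1.4..2.3..
After op 4 (delete): buffer="hfruuguuv" (len 9), cursors c1@4 c4@5 c2@7 c3@8, authorship ...14.23.
After op 5 (insert('p')): buffer="hfrupupgupupv" (len 13), cursors c1@5 c4@7 c2@10 c3@12, authorship ...1144.2233.
After op 6 (insert('f')): buffer="hfrupfupfgupfupfv" (len 17), cursors c1@6 c4@9 c2@13 c3@16, authorship ...111444.222333.
After op 7 (insert('u')): buffer="hfrupfuupfugupfuupfuv" (len 21), cursors c1@7 c4@11 c2@16 c3@20, authorship ...11114444.22223333.

Answer: 7 16 20 11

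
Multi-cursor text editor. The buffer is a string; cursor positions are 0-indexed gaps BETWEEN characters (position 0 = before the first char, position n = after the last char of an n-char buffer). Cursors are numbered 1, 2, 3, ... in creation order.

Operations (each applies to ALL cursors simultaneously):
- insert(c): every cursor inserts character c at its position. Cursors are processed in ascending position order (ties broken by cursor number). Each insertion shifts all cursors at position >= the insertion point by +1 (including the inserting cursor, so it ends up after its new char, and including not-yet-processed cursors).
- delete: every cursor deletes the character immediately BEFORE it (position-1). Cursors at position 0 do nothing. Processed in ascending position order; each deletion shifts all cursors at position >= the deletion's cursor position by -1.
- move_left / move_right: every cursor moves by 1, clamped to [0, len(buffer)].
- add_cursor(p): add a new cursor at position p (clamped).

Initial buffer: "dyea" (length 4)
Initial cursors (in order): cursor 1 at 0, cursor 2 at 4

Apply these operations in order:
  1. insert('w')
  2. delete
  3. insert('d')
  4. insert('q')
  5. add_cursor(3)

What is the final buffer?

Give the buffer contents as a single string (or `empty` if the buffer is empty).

After op 1 (insert('w')): buffer="wdyeaw" (len 6), cursors c1@1 c2@6, authorship 1....2
After op 2 (delete): buffer="dyea" (len 4), cursors c1@0 c2@4, authorship ....
After op 3 (insert('d')): buffer="ddyead" (len 6), cursors c1@1 c2@6, authorship 1....2
After op 4 (insert('q')): buffer="dqdyeadq" (len 8), cursors c1@2 c2@8, authorship 11....22
After op 5 (add_cursor(3)): buffer="dqdyeadq" (len 8), cursors c1@2 c3@3 c2@8, authorship 11....22

Answer: dqdyeadq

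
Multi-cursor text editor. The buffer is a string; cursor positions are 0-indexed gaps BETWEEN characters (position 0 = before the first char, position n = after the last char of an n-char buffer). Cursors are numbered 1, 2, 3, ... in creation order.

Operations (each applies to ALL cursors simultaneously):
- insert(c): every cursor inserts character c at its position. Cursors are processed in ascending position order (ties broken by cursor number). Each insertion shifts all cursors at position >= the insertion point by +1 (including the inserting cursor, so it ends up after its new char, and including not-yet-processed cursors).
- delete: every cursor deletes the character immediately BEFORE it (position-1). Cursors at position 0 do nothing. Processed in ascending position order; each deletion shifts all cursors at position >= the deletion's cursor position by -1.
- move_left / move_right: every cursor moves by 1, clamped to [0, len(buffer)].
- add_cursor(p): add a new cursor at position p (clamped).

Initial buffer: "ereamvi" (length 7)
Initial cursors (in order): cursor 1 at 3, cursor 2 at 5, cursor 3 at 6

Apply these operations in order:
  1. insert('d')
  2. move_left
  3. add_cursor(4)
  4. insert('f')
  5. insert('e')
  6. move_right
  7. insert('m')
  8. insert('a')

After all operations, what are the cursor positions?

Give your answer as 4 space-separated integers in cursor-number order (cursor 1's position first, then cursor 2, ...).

Answer: 8 19 25 13

Derivation:
After op 1 (insert('d')): buffer="eredamdvdi" (len 10), cursors c1@4 c2@7 c3@9, authorship ...1..2.3.
After op 2 (move_left): buffer="eredamdvdi" (len 10), cursors c1@3 c2@6 c3@8, authorship ...1..2.3.
After op 3 (add_cursor(4)): buffer="eredamdvdi" (len 10), cursors c1@3 c4@4 c2@6 c3@8, authorship ...1..2.3.
After op 4 (insert('f')): buffer="erefdfamfdvfdi" (len 14), cursors c1@4 c4@6 c2@9 c3@12, authorship ...114..22.33.
After op 5 (insert('e')): buffer="erefedfeamfedvfedi" (len 18), cursors c1@5 c4@8 c2@12 c3@16, authorship ...11144..222.333.
After op 6 (move_right): buffer="erefedfeamfedvfedi" (len 18), cursors c1@6 c4@9 c2@13 c3@17, authorship ...11144..222.333.
After op 7 (insert('m')): buffer="erefedmfeammfedmvfedmi" (len 22), cursors c1@7 c4@11 c2@16 c3@21, authorship ...111144.4.2222.3333.
After op 8 (insert('a')): buffer="erefedmafeamamfedmavfedmai" (len 26), cursors c1@8 c4@13 c2@19 c3@25, authorship ...1111144.44.22222.33333.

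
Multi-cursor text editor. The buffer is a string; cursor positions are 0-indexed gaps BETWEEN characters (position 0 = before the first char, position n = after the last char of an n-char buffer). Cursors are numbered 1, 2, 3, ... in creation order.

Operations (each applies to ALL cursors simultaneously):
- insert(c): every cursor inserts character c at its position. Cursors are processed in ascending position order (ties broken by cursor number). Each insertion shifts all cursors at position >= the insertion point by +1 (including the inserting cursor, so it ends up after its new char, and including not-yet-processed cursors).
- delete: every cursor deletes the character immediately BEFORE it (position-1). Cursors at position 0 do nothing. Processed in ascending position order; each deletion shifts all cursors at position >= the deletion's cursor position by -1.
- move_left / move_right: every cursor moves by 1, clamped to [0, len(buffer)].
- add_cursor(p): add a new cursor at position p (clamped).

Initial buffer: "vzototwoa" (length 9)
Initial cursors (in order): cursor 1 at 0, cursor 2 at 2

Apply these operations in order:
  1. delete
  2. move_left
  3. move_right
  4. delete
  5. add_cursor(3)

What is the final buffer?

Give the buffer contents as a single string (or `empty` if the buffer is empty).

Answer: ototwoa

Derivation:
After op 1 (delete): buffer="vototwoa" (len 8), cursors c1@0 c2@1, authorship ........
After op 2 (move_left): buffer="vototwoa" (len 8), cursors c1@0 c2@0, authorship ........
After op 3 (move_right): buffer="vototwoa" (len 8), cursors c1@1 c2@1, authorship ........
After op 4 (delete): buffer="ototwoa" (len 7), cursors c1@0 c2@0, authorship .......
After op 5 (add_cursor(3)): buffer="ototwoa" (len 7), cursors c1@0 c2@0 c3@3, authorship .......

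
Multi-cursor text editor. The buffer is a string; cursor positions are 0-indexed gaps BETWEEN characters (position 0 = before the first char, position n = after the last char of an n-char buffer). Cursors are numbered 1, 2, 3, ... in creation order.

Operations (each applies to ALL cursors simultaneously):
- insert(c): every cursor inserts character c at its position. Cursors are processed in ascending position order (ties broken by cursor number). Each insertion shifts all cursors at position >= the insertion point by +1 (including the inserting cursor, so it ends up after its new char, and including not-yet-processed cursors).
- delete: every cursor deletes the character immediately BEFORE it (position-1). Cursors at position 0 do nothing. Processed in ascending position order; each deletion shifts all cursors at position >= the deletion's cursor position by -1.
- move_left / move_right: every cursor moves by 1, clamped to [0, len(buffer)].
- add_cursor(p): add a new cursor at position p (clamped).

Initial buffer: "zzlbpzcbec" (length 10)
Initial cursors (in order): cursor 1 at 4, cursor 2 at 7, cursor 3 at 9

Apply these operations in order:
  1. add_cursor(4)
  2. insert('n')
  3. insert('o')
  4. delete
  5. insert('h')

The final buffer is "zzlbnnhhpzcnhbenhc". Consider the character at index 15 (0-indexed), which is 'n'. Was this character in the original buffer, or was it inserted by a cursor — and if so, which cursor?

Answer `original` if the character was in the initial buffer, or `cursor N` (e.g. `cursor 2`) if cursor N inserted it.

After op 1 (add_cursor(4)): buffer="zzlbpzcbec" (len 10), cursors c1@4 c4@4 c2@7 c3@9, authorship ..........
After op 2 (insert('n')): buffer="zzlbnnpzcnbenc" (len 14), cursors c1@6 c4@6 c2@10 c3@13, authorship ....14...2..3.
After op 3 (insert('o')): buffer="zzlbnnoopzcnobenoc" (len 18), cursors c1@8 c4@8 c2@13 c3@17, authorship ....1414...22..33.
After op 4 (delete): buffer="zzlbnnpzcnbenc" (len 14), cursors c1@6 c4@6 c2@10 c3@13, authorship ....14...2..3.
After op 5 (insert('h')): buffer="zzlbnnhhpzcnhbenhc" (len 18), cursors c1@8 c4@8 c2@13 c3@17, authorship ....1414...22..33.
Authorship (.=original, N=cursor N): . . . . 1 4 1 4 . . . 2 2 . . 3 3 .
Index 15: author = 3

Answer: cursor 3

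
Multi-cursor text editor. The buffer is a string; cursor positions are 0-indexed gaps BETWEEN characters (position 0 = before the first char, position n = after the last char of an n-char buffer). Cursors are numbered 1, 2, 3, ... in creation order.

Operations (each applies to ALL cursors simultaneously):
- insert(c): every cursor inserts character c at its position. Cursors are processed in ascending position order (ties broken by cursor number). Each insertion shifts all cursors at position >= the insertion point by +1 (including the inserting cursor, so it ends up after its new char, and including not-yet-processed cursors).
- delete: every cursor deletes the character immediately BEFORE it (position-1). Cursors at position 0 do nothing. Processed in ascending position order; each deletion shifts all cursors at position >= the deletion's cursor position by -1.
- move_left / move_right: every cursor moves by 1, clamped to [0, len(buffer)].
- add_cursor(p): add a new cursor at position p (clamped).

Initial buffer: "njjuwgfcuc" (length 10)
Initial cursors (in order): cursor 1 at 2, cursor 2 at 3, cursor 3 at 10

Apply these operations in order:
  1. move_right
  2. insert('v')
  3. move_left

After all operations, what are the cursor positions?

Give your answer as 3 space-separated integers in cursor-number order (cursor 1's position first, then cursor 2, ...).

Answer: 3 5 12

Derivation:
After op 1 (move_right): buffer="njjuwgfcuc" (len 10), cursors c1@3 c2@4 c3@10, authorship ..........
After op 2 (insert('v')): buffer="njjvuvwgfcucv" (len 13), cursors c1@4 c2@6 c3@13, authorship ...1.2......3
After op 3 (move_left): buffer="njjvuvwgfcucv" (len 13), cursors c1@3 c2@5 c3@12, authorship ...1.2......3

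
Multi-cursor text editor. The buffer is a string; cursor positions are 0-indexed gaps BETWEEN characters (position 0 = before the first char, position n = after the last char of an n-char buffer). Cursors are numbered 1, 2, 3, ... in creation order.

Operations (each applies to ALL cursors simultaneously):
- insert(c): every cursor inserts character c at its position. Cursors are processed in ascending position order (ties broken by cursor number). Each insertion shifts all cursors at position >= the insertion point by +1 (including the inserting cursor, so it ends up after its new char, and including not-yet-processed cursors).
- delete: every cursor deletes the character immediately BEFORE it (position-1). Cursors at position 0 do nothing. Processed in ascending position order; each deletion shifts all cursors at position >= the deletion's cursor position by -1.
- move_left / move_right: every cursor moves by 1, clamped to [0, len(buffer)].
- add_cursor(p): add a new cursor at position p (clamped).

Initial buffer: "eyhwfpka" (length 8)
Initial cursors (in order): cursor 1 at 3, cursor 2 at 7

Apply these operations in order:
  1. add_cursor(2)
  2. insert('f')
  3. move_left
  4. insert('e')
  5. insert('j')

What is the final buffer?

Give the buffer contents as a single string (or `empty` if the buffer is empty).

After op 1 (add_cursor(2)): buffer="eyhwfpka" (len 8), cursors c3@2 c1@3 c2@7, authorship ........
After op 2 (insert('f')): buffer="eyfhfwfpkfa" (len 11), cursors c3@3 c1@5 c2@10, authorship ..3.1....2.
After op 3 (move_left): buffer="eyfhfwfpkfa" (len 11), cursors c3@2 c1@4 c2@9, authorship ..3.1....2.
After op 4 (insert('e')): buffer="eyefhefwfpkefa" (len 14), cursors c3@3 c1@6 c2@12, authorship ..33.11....22.
After op 5 (insert('j')): buffer="eyejfhejfwfpkejfa" (len 17), cursors c3@4 c1@8 c2@15, authorship ..333.111....222.

Answer: eyejfhejfwfpkejfa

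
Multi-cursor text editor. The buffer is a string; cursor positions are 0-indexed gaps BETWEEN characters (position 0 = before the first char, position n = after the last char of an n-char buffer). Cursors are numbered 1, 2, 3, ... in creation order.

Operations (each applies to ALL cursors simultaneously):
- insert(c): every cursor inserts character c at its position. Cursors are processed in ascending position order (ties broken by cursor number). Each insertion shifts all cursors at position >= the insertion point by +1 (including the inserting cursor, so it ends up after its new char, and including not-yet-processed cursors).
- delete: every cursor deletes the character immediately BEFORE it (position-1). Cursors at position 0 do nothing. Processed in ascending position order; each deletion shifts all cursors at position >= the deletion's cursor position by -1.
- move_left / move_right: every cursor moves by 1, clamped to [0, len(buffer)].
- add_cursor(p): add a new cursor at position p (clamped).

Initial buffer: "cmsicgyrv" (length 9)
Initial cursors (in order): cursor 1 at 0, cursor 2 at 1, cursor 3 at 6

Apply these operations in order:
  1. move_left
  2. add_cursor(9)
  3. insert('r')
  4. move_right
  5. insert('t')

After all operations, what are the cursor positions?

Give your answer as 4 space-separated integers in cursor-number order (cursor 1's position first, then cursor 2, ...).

Answer: 5 5 12 17

Derivation:
After op 1 (move_left): buffer="cmsicgyrv" (len 9), cursors c1@0 c2@0 c3@5, authorship .........
After op 2 (add_cursor(9)): buffer="cmsicgyrv" (len 9), cursors c1@0 c2@0 c3@5 c4@9, authorship .........
After op 3 (insert('r')): buffer="rrcmsicrgyrvr" (len 13), cursors c1@2 c2@2 c3@8 c4@13, authorship 12.....3....4
After op 4 (move_right): buffer="rrcmsicrgyrvr" (len 13), cursors c1@3 c2@3 c3@9 c4@13, authorship 12.....3....4
After op 5 (insert('t')): buffer="rrcttmsicrgtyrvrt" (len 17), cursors c1@5 c2@5 c3@12 c4@17, authorship 12.12....3.3...44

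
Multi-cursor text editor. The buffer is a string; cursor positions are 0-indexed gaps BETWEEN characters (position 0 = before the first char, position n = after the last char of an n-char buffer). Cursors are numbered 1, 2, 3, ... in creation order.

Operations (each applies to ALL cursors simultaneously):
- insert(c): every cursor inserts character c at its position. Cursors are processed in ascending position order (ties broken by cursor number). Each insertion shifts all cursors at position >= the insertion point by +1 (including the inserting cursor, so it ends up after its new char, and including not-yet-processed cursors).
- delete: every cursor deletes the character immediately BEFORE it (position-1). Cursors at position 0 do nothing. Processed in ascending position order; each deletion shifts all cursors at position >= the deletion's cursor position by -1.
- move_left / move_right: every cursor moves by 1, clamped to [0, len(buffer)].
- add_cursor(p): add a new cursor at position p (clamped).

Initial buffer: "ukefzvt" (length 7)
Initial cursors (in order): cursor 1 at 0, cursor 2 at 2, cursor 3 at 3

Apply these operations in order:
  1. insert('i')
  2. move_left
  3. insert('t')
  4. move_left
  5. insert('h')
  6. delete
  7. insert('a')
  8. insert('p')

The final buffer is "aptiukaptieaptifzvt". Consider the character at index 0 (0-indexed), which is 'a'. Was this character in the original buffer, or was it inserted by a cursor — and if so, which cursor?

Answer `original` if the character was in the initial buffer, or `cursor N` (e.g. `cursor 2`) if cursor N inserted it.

Answer: cursor 1

Derivation:
After op 1 (insert('i')): buffer="iukieifzvt" (len 10), cursors c1@1 c2@4 c3@6, authorship 1..2.3....
After op 2 (move_left): buffer="iukieifzvt" (len 10), cursors c1@0 c2@3 c3@5, authorship 1..2.3....
After op 3 (insert('t')): buffer="tiuktietifzvt" (len 13), cursors c1@1 c2@5 c3@8, authorship 11..22.33....
After op 4 (move_left): buffer="tiuktietifzvt" (len 13), cursors c1@0 c2@4 c3@7, authorship 11..22.33....
After op 5 (insert('h')): buffer="htiukhtiehtifzvt" (len 16), cursors c1@1 c2@6 c3@10, authorship 111..222.333....
After op 6 (delete): buffer="tiuktietifzvt" (len 13), cursors c1@0 c2@4 c3@7, authorship 11..22.33....
After op 7 (insert('a')): buffer="atiukatieatifzvt" (len 16), cursors c1@1 c2@6 c3@10, authorship 111..222.333....
After op 8 (insert('p')): buffer="aptiukaptieaptifzvt" (len 19), cursors c1@2 c2@8 c3@13, authorship 1111..2222.3333....
Authorship (.=original, N=cursor N): 1 1 1 1 . . 2 2 2 2 . 3 3 3 3 . . . .
Index 0: author = 1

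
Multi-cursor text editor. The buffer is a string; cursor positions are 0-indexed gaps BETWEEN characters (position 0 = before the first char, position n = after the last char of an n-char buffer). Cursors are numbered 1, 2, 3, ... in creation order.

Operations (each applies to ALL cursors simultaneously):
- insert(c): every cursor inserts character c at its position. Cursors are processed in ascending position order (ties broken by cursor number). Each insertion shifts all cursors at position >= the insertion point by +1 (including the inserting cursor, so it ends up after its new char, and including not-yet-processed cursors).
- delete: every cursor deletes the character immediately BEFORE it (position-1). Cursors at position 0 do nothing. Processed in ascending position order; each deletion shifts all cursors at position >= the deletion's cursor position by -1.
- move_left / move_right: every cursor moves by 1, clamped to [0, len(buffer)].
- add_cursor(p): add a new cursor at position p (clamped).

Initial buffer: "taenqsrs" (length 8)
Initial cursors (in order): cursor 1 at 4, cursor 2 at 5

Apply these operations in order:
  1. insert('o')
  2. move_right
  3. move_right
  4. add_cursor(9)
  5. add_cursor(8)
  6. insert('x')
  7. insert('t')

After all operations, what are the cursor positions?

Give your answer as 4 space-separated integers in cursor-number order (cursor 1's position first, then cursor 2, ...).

After op 1 (insert('o')): buffer="taenoqosrs" (len 10), cursors c1@5 c2@7, authorship ....1.2...
After op 2 (move_right): buffer="taenoqosrs" (len 10), cursors c1@6 c2@8, authorship ....1.2...
After op 3 (move_right): buffer="taenoqosrs" (len 10), cursors c1@7 c2@9, authorship ....1.2...
After op 4 (add_cursor(9)): buffer="taenoqosrs" (len 10), cursors c1@7 c2@9 c3@9, authorship ....1.2...
After op 5 (add_cursor(8)): buffer="taenoqosrs" (len 10), cursors c1@7 c4@8 c2@9 c3@9, authorship ....1.2...
After op 6 (insert('x')): buffer="taenoqoxsxrxxs" (len 14), cursors c1@8 c4@10 c2@13 c3@13, authorship ....1.21.4.23.
After op 7 (insert('t')): buffer="taenoqoxtsxtrxxtts" (len 18), cursors c1@9 c4@12 c2@17 c3@17, authorship ....1.211.44.2323.

Answer: 9 17 17 12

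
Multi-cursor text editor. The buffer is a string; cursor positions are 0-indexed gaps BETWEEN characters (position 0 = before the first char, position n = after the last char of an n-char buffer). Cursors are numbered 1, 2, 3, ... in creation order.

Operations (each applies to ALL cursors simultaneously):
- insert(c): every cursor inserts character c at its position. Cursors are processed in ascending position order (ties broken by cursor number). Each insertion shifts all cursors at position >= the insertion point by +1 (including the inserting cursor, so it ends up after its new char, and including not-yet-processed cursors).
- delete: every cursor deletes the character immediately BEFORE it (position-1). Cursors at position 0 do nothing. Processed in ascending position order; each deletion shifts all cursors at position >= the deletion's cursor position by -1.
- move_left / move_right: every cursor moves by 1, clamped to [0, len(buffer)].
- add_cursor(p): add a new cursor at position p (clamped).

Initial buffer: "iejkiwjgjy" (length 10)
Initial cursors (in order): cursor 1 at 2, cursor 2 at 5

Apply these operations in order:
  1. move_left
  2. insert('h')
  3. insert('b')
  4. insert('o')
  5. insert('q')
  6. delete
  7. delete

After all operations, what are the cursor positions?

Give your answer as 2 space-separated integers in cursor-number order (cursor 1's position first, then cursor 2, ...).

Answer: 3 8

Derivation:
After op 1 (move_left): buffer="iejkiwjgjy" (len 10), cursors c1@1 c2@4, authorship ..........
After op 2 (insert('h')): buffer="ihejkhiwjgjy" (len 12), cursors c1@2 c2@6, authorship .1...2......
After op 3 (insert('b')): buffer="ihbejkhbiwjgjy" (len 14), cursors c1@3 c2@8, authorship .11...22......
After op 4 (insert('o')): buffer="ihboejkhboiwjgjy" (len 16), cursors c1@4 c2@10, authorship .111...222......
After op 5 (insert('q')): buffer="ihboqejkhboqiwjgjy" (len 18), cursors c1@5 c2@12, authorship .1111...2222......
After op 6 (delete): buffer="ihboejkhboiwjgjy" (len 16), cursors c1@4 c2@10, authorship .111...222......
After op 7 (delete): buffer="ihbejkhbiwjgjy" (len 14), cursors c1@3 c2@8, authorship .11...22......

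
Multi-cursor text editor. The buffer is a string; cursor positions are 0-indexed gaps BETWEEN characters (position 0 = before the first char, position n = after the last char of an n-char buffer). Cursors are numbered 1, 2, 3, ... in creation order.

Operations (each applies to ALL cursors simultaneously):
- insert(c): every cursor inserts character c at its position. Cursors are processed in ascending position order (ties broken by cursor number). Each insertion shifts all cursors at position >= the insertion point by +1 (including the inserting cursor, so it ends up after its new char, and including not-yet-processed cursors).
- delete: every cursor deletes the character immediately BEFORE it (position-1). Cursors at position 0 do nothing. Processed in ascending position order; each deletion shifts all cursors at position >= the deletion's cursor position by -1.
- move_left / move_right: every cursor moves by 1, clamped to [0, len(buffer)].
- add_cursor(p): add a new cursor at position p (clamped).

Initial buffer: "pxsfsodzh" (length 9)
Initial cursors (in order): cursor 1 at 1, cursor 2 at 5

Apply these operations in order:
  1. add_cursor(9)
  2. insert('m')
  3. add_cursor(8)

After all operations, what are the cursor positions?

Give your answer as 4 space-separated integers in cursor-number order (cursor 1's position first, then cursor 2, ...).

After op 1 (add_cursor(9)): buffer="pxsfsodzh" (len 9), cursors c1@1 c2@5 c3@9, authorship .........
After op 2 (insert('m')): buffer="pmxsfsmodzhm" (len 12), cursors c1@2 c2@7 c3@12, authorship .1....2....3
After op 3 (add_cursor(8)): buffer="pmxsfsmodzhm" (len 12), cursors c1@2 c2@7 c4@8 c3@12, authorship .1....2....3

Answer: 2 7 12 8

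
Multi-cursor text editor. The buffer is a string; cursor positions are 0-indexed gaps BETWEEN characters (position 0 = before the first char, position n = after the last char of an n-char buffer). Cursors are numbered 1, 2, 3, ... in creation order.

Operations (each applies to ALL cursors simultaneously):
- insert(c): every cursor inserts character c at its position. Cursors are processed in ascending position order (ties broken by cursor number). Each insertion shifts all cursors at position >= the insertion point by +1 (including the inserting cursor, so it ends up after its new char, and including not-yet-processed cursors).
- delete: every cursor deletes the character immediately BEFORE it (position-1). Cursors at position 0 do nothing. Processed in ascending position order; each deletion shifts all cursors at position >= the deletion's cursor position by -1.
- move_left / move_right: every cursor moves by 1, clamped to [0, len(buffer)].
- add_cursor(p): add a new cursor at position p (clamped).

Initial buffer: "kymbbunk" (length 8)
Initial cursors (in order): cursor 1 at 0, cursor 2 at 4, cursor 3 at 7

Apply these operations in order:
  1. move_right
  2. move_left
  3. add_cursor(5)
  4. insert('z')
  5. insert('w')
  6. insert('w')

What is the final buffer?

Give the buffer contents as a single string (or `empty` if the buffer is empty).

Answer: zwwkymbzwwbzwwunzwwk

Derivation:
After op 1 (move_right): buffer="kymbbunk" (len 8), cursors c1@1 c2@5 c3@8, authorship ........
After op 2 (move_left): buffer="kymbbunk" (len 8), cursors c1@0 c2@4 c3@7, authorship ........
After op 3 (add_cursor(5)): buffer="kymbbunk" (len 8), cursors c1@0 c2@4 c4@5 c3@7, authorship ........
After op 4 (insert('z')): buffer="zkymbzbzunzk" (len 12), cursors c1@1 c2@6 c4@8 c3@11, authorship 1....2.4..3.
After op 5 (insert('w')): buffer="zwkymbzwbzwunzwk" (len 16), cursors c1@2 c2@8 c4@11 c3@15, authorship 11....22.44..33.
After op 6 (insert('w')): buffer="zwwkymbzwwbzwwunzwwk" (len 20), cursors c1@3 c2@10 c4@14 c3@19, authorship 111....222.444..333.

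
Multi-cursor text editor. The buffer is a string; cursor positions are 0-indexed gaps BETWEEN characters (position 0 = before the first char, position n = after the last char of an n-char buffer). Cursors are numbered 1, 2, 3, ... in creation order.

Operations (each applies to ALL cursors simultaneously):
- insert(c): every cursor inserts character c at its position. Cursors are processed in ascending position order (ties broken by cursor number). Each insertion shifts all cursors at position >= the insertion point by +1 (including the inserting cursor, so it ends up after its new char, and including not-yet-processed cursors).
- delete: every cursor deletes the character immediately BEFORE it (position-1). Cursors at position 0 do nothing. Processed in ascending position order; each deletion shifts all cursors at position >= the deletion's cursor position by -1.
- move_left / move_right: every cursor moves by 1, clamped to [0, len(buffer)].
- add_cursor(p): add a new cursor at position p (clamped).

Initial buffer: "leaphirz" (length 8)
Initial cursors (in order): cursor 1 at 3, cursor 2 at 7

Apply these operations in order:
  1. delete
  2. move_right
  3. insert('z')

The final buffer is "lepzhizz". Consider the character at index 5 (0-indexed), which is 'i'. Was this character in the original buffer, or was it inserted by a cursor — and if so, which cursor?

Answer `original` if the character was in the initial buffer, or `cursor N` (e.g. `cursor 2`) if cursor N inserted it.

Answer: original

Derivation:
After op 1 (delete): buffer="lephiz" (len 6), cursors c1@2 c2@5, authorship ......
After op 2 (move_right): buffer="lephiz" (len 6), cursors c1@3 c2@6, authorship ......
After op 3 (insert('z')): buffer="lepzhizz" (len 8), cursors c1@4 c2@8, authorship ...1...2
Authorship (.=original, N=cursor N): . . . 1 . . . 2
Index 5: author = original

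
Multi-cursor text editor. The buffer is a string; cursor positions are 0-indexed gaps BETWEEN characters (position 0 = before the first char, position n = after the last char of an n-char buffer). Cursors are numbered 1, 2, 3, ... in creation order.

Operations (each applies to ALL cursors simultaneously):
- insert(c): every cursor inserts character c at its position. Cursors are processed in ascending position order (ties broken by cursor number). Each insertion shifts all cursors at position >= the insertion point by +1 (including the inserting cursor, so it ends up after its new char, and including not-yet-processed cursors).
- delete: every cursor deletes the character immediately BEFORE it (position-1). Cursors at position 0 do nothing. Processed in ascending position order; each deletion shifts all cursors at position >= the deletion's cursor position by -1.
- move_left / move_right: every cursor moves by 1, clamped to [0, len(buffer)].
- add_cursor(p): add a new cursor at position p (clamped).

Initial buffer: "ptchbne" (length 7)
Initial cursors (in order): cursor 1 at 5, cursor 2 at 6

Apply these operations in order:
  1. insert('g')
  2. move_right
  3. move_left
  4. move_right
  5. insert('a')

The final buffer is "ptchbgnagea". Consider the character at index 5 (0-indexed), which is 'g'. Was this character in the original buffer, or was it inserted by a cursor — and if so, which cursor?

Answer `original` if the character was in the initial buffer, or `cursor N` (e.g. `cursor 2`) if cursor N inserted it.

Answer: cursor 1

Derivation:
After op 1 (insert('g')): buffer="ptchbgnge" (len 9), cursors c1@6 c2@8, authorship .....1.2.
After op 2 (move_right): buffer="ptchbgnge" (len 9), cursors c1@7 c2@9, authorship .....1.2.
After op 3 (move_left): buffer="ptchbgnge" (len 9), cursors c1@6 c2@8, authorship .....1.2.
After op 4 (move_right): buffer="ptchbgnge" (len 9), cursors c1@7 c2@9, authorship .....1.2.
After op 5 (insert('a')): buffer="ptchbgnagea" (len 11), cursors c1@8 c2@11, authorship .....1.12.2
Authorship (.=original, N=cursor N): . . . . . 1 . 1 2 . 2
Index 5: author = 1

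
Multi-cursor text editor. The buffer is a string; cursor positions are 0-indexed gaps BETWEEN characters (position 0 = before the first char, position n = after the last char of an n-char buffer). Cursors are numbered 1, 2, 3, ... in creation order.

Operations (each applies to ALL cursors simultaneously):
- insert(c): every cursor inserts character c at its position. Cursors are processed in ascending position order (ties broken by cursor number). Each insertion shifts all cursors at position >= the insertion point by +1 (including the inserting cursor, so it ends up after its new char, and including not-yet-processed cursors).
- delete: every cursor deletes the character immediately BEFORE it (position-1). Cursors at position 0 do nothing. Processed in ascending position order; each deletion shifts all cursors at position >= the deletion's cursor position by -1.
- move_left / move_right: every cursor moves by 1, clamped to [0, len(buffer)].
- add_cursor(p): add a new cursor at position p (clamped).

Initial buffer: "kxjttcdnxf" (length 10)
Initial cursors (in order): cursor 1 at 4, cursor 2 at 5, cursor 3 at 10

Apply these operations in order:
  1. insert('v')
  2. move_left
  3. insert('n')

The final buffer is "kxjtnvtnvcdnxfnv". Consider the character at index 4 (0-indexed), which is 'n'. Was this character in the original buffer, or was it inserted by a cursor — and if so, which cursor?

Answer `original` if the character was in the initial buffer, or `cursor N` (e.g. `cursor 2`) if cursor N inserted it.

Answer: cursor 1

Derivation:
After op 1 (insert('v')): buffer="kxjtvtvcdnxfv" (len 13), cursors c1@5 c2@7 c3@13, authorship ....1.2.....3
After op 2 (move_left): buffer="kxjtvtvcdnxfv" (len 13), cursors c1@4 c2@6 c3@12, authorship ....1.2.....3
After op 3 (insert('n')): buffer="kxjtnvtnvcdnxfnv" (len 16), cursors c1@5 c2@8 c3@15, authorship ....11.22.....33
Authorship (.=original, N=cursor N): . . . . 1 1 . 2 2 . . . . . 3 3
Index 4: author = 1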